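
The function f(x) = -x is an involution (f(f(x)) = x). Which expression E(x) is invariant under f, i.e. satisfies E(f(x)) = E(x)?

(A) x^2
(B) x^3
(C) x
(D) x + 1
A

Replace x by f(x) = -x in each option and simplify. As a quick numerical cross-check, also compare E(5) with E(f(5)) = E(-5).

(A) x^2  ->  (-x)^2, which simplifies back to x^2; check: E(5) = 25, E(-5) = 25.   [invariant]
(B) x^3  ->  (-x)^3 = -x^3; check: E(5) = 125 but E(-5) = -125.   [not invariant]
(C) x  ->  (-x) = -x; check: E(5) = 5 but E(-5) = -5.   [not invariant]
(D) x + 1  ->  (-x) + 1 = 1 - x; check: E(5) = 6 but E(-5) = -4.   [not invariant]

Only (A) is unchanged. E is symmetric under swapping x with f(x) = -x, which is exactly what an involution does.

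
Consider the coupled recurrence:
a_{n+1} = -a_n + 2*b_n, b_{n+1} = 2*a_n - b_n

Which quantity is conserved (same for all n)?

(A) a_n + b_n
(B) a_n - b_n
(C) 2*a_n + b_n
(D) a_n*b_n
A

Replace a_n by a_{n+1} = -a_n + 2*b_n and b_n by b_{n+1} = 2*a_n - b_n in each option and simplify:
(A) a_n + b_n  ->  (-a_n + 2*b_n) + (2*a_n - b_n) = a_n + b_n   [conserved]
(B) a_n - b_n  ->  (-a_n + 2*b_n) - (2*a_n - b_n) = -3*a_n + 3*b_n   [not conserved]
(C) 2*a_n + b_n  ->  2*(-a_n + 2*b_n) + (2*a_n - b_n) = 3*b_n   [not conserved]
(D) a_n*b_n  ->  (-a_n + 2*b_n)*(2*a_n - b_n) = -2*a_n^2 + 5*a_n*b_n - 2*b_n^2   [not conserved]

Only (A) a_n + b_n returns to itself after one step, so it is the conserved quantity.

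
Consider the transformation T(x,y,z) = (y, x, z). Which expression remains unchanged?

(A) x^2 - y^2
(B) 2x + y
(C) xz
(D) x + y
D

Apply T(x,y,z) = (y, x, z) to each option, i.e. replace (x, y, z) by the transformed coordinates.
Substitute the transformed coordinates into each option and compare with the original:
(A) x^2 - y^2  ->  (y)^2 - (x)^2 = -x^2 + y^2   [differs from x^2 - y^2: not invariant]
(B) 2x + y  ->  2(y) + (x) = x + 2y   [differs from 2x + y: not invariant]
(C) xz  ->  (y)(z) = yz   [differs from xz: not invariant]
(D) x + y  ->  (y) + (x) = x + y   [equals x + y: invariant]

Only option (D), x + y, is unchanged by the transformation.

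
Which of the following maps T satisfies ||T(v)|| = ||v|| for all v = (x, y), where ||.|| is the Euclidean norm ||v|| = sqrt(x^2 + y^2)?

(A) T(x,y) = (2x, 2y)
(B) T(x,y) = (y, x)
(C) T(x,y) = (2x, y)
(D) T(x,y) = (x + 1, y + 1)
B

A transformation preserves a norm if ||T(v)|| = ||v|| for every v; a single vector where the norm changes rules an option out.

(A) T(x,y) = (2x, 2y): v = (1, 0) has norm sqrt((1)^2 + (0)^2) = 1, but T(v) = (2, 0) has norm 2 -- not preserved.
(B) T(x,y) = (y, x): preserves the norm -- it is an orthogonal map (a rotation/reflection), and (y)^2 + (x)^2 simplifies to x^2 + y^2.
(C) T(x,y) = (2x, y): v = (1, 0) has norm sqrt((1)^2 + (0)^2) = 1, but T(v) = (2, 0) has norm 2 -- not preserved.
(D) T(x,y) = (x + 1, y + 1): v = (1, 0) has norm sqrt((1)^2 + (0)^2) = 1, but T(v) = (2, 1) has norm sqrt(5) -- not preserved.

Therefore the answer is (B).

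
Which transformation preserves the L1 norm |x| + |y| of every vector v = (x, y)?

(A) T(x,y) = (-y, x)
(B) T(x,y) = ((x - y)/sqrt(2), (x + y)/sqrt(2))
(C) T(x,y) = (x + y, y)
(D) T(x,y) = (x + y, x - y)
A

A transformation preserves a norm if ||T(v)|| = ||v|| for every v; a single vector where the norm changes rules an option out.

(A) T(x,y) = (-y, x): preserves the norm -- it only permutes the coordinates and/or flips signs, which leaves |x| + |y| unchanged.
(B) T(x,y) = ((x - y)/sqrt(2), (x + y)/sqrt(2)): v = (1, 0) has norm |1| + |0| = 1, but T(v) = (sqrt(2)/2, sqrt(2)/2) has norm sqrt(2) -- not preserved.
(C) T(x,y) = (x + y, y): v = (0, 1) has norm |0| + |1| = 1, but T(v) = (1, 1) has norm 2 -- not preserved.
(D) T(x,y) = (x + y, x - y): v = (1, 0) has norm |1| + |0| = 1, but T(v) = (1, 1) has norm 2 -- not preserved.

Therefore the answer is (A).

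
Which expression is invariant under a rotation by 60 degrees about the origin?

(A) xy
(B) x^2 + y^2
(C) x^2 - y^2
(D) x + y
B

A rotation by 60 degrees sends (x, y) to (x/2 - sqrt(3)y/2, sqrt(3)x/2 + y/2).
Substitute the transformed coordinates into each option and compare with the original:
(A) xy  ->  (x/2 - sqrt(3)y/2)(sqrt(3)x/2 + y/2) = sqrt(3)x^2/4 - xy/2 - sqrt(3)y^2/4   [differs from xy: not invariant]
(B) x^2 + y^2  ->  (x/2 - sqrt(3)y/2)^2 + (sqrt(3)x/2 + y/2)^2 = x^2 + y^2   [equals x^2 + y^2: invariant]
(C) x^2 - y^2  ->  (x/2 - sqrt(3)y/2)^2 - (sqrt(3)x/2 + y/2)^2 = -x^2/2 - sqrt(3)xy + y^2/2   [differs from x^2 - y^2: not invariant]
(D) x + y  ->  (x/2 - sqrt(3)y/2) + (sqrt(3)x/2 + y/2) = x/2 + sqrt(3)x/2 - sqrt(3)y/2 + y/2   [differs from x + y: not invariant]

Only option (B), x^2 + y^2, is unchanged by the transformation.
Geometrically, x^2 + y^2 is the squared distance from the origin, which every rotation about the origin preserves.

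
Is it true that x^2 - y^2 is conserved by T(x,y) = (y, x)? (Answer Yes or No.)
No

Substitute T(x,y) = (y, x) into the expression and compare with the original.

Original: x^2 - y^2
After applying T: (y)^2 - (x)^2 = -x^2 + y^2

This differs from the original x^2 - y^2 (difference: -2x^2 + 2y^2), so the expression is NOT invariant.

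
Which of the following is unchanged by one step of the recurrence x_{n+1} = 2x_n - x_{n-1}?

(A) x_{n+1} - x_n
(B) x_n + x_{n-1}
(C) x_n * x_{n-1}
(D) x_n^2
A

For the recurrence x_{n+1} = 2x_n - x_{n-1}:

If x_{n+1} = 2x_n - x_{n-1}, then:
x_{n+1} - x_n = x_n - x_{n-1}
The first difference is constant throughout the sequence.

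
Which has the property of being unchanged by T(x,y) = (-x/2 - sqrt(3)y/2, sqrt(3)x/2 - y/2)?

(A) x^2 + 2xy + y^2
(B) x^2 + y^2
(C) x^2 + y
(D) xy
B

An expression E(x,y) is invariant under T if E(T(x,y)) = E(x,y). Here T(x,y) = (-x/2 - sqrt(3)y/2, sqrt(3)x/2 - y/2).
Substitute the transformed coordinates into each option and compare with the original:
(A) x^2 + 2xy + y^2  ->  (-x/2 - sqrt(3)y/2)^2 + 2(-x/2 - sqrt(3)y/2)(sqrt(3)x/2 - y/2) + (sqrt(3)x/2 - y/2)^2 = -sqrt(3)x^2/2 + x^2 - xy + sqrt(3)y^2/2 + y^2   [differs from x^2 + 2xy + y^2: not invariant]
(B) x^2 + y^2  ->  (-x/2 - sqrt(3)y/2)^2 + (sqrt(3)x/2 - y/2)^2 = x^2 + y^2   [equals x^2 + y^2: invariant]
(C) x^2 + y  ->  (-x/2 - sqrt(3)y/2)^2 + (sqrt(3)x/2 - y/2) = x^2/4 + sqrt(3)xy/2 + sqrt(3)x/2 + 3y^2/4 - y/2   [differs from x^2 + y: not invariant]
(D) xy  ->  (-x/2 - sqrt(3)y/2)(sqrt(3)x/2 - y/2) = -sqrt(3)x^2/4 - xy/2 + sqrt(3)y^2/4   [differs from xy: not invariant]

Only option (B), x^2 + y^2, is unchanged by the transformation.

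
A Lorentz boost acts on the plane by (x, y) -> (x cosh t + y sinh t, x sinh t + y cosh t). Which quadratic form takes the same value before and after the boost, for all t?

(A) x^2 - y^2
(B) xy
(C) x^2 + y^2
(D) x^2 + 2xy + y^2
A

Write x' = x cosh t + y sinh t, y' = x sinh t + y cosh t and substitute into each option:
(A) x^2 - y^2: (x cosh t + y sinh t)^2 - (x sinh t + y cosh t)^2 = x^2(cosh^2 t - sinh^2 t) + 2xy(cosh t sinh t - sinh t cosh t) + y^2(sinh^2 t - cosh^2 t) = x^2 - y^2   [invariant, using cosh^2 t - sinh^2 t = 1]
(B) xy: (x cosh t + y sinh t)(x sinh t + y cosh t) = xy(cosh^2 t + sinh^2 t) + (x^2 + y^2) sinh t cosh t = xy cosh 2t + (x^2 + y^2)(sinh 2t)/2   [not invariant for t != 0]
(C) x^2 + y^2: (x cosh t + y sinh t)^2 + (x sinh t + y cosh t)^2 = (x^2 + y^2)(cosh^2 t + sinh^2 t) + 4xy sinh t cosh t = (x^2 + y^2) cosh 2t + 2xy sinh 2t   [not invariant for t != 0]
(D) x^2 + 2xy + y^2: (x' + y')^2 with x' + y' = (x + y)(cosh t + sinh t) = (x + y)e^t, so it becomes (x + y)^2 e^(2t)   [not invariant for t != 0]

Only (A) x^2 - y^2 is unchanged; it is the Minkowski form preserved by Lorentz boosts, just as x^2 + y^2 is preserved by ordinary rotations.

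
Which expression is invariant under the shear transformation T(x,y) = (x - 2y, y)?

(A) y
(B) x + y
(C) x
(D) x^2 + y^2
A

Under the shear T(x,y) = (x - 2y, y):
Substitute the transformed coordinates into each option and compare with the original:
(A) y  ->  (y) = y   [equals y: invariant]
(B) x + y  ->  (x - 2y) + (y) = x - y   [differs from x + y: not invariant]
(C) x  ->  (x - 2y) = x - 2y   [differs from x: not invariant]
(D) x^2 + y^2  ->  (x - 2y)^2 + (y)^2 = x^2 - 4xy + 5y^2   [differs from x^2 + y^2: not invariant]

Only option (A), y, is unchanged by the transformation.
A horizontal shear moves points parallel to the x-axis, so the y-coordinate (and any function of y alone) is unchanged.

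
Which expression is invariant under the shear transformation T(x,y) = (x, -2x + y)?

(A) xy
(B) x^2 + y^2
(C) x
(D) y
C

Under the shear T(x,y) = (x, -2x + y):
Substitute the transformed coordinates into each option and compare with the original:
(A) xy  ->  (x)(-2x + y) = -2x^2 + xy   [differs from xy: not invariant]
(B) x^2 + y^2  ->  (x)^2 + (-2x + y)^2 = 5x^2 - 4xy + y^2   [differs from x^2 + y^2: not invariant]
(C) x  ->  (x) = x   [equals x: invariant]
(D) y  ->  (-2x + y) = -2x + y   [differs from y: not invariant]

Only option (C), x, is unchanged by the transformation.
A vertical shear moves points parallel to the y-axis, so the x-coordinate (and any function of x alone) is unchanged.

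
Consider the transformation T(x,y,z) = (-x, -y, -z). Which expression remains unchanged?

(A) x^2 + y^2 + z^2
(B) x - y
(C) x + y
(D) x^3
A

Apply T(x,y,z) = (-x, -y, -z) to each option, i.e. replace (x, y, z) by the transformed coordinates.
Substitute the transformed coordinates into each option and compare with the original:
(A) x^2 + y^2 + z^2  ->  (-x)^2 + (-y)^2 + (-z)^2 = x^2 + y^2 + z^2   [equals x^2 + y^2 + z^2: invariant]
(B) x - y  ->  (-x) - (-y) = -x + y   [differs from x - y: not invariant]
(C) x + y  ->  (-x) + (-y) = -x - y   [differs from x + y: not invariant]
(D) x^3  ->  (-x)^3 = -x^3   [differs from x^3: not invariant]

Only option (A), x^2 + y^2 + z^2, is unchanged by the transformation.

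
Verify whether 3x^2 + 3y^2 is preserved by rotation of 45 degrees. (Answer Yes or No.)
Yes

Applying rotation by 45 degrees: x' = x*cos(45 degrees) - y*sin(45 degrees) = sqrt(2)x/2 - sqrt(2)y/2, y' = x*sin(45 degrees) + y*cos(45 degrees) = sqrt(2)x/2 + sqrt(2)y/2

Substituting into 3x^2 + 3y^2:
3(sqrt(2)x/2 - sqrt(2)y/2)^2 + 3(sqrt(2)x/2 + sqrt(2)y/2)^2
= 3x^2 + 3y^2

This equals the original expression 3x^2 + 3y^2, so it IS invariant.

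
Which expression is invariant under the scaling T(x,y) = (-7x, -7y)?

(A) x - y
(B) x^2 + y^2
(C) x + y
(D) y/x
D

Under the uniform scaling T(x,y) = (-7x, -7y):
Substitute the transformed coordinates into each option and compare with the original:
(A) x - y  ->  (-7x) - (-7y) = -7x + 7y   [differs from x - y: not invariant]
(B) x^2 + y^2  ->  (-7x)^2 + (-7y)^2 = 49x^2 + 49y^2   [differs from x^2 + y^2: not invariant]
(C) x + y  ->  (-7x) + (-7y) = -7x - 7y   [differs from x + y: not invariant]
(D) y/x  ->  (-7y)/(-7x) = y/x   [equals y/x: invariant]

Only option (D), y/x, is unchanged by the transformation.
The common factor -7 cancels in a ratio of coordinates, while sums, products and sums of squares pick up factors of -7 or 49.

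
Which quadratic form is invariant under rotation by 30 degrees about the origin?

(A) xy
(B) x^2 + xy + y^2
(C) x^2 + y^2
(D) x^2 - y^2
C

Rotation by 30 degrees sends (x, y) to (sqrt(3)x/2 - y/2, x/2 + sqrt(3)y/2).
Substitute the transformed coordinates into each option and compare with the original:
(A) xy  ->  (sqrt(3)x/2 - y/2)(x/2 + sqrt(3)y/2) = sqrt(3)x^2/4 + xy/2 - sqrt(3)y^2/4   [differs from xy: not invariant]
(B) x^2 + xy + y^2  ->  (sqrt(3)x/2 - y/2)^2 + (sqrt(3)x/2 - y/2)(x/2 + sqrt(3)y/2) + (x/2 + sqrt(3)y/2)^2 = sqrt(3)x^2/4 + x^2 + xy/2 - sqrt(3)y^2/4 + y^2   [differs from x^2 + xy + y^2: not invariant]
(C) x^2 + y^2  ->  (sqrt(3)x/2 - y/2)^2 + (x/2 + sqrt(3)y/2)^2 = x^2 + y^2   [equals x^2 + y^2: invariant]
(D) x^2 - y^2  ->  (sqrt(3)x/2 - y/2)^2 - (x/2 + sqrt(3)y/2)^2 = x^2/2 - sqrt(3)xy - y^2/2   [differs from x^2 - y^2: not invariant]

Only option (C), x^2 + y^2, is unchanged by the transformation.
x^2 + y^2 is the squared distance from the origin, which rotations preserve.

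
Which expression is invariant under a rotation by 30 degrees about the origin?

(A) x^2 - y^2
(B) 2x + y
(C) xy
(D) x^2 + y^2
D

A rotation by 30 degrees sends (x, y) to (sqrt(3)x/2 - y/2, x/2 + sqrt(3)y/2).
Substitute the transformed coordinates into each option and compare with the original:
(A) x^2 - y^2  ->  (sqrt(3)x/2 - y/2)^2 - (x/2 + sqrt(3)y/2)^2 = x^2/2 - sqrt(3)xy - y^2/2   [differs from x^2 - y^2: not invariant]
(B) 2x + y  ->  2(sqrt(3)x/2 - y/2) + (x/2 + sqrt(3)y/2) = x/2 + sqrt(3)x - y + sqrt(3)y/2   [differs from 2x + y: not invariant]
(C) xy  ->  (sqrt(3)x/2 - y/2)(x/2 + sqrt(3)y/2) = sqrt(3)x^2/4 + xy/2 - sqrt(3)y^2/4   [differs from xy: not invariant]
(D) x^2 + y^2  ->  (sqrt(3)x/2 - y/2)^2 + (x/2 + sqrt(3)y/2)^2 = x^2 + y^2   [equals x^2 + y^2: invariant]

Only option (D), x^2 + y^2, is unchanged by the transformation.
Geometrically, x^2 + y^2 is the squared distance from the origin, which every rotation about the origin preserves.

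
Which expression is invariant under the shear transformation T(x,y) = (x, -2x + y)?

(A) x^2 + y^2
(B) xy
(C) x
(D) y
C

Under the shear T(x,y) = (x, -2x + y):
Substitute the transformed coordinates into each option and compare with the original:
(A) x^2 + y^2  ->  (x)^2 + (-2x + y)^2 = 5x^2 - 4xy + y^2   [differs from x^2 + y^2: not invariant]
(B) xy  ->  (x)(-2x + y) = -2x^2 + xy   [differs from xy: not invariant]
(C) x  ->  (x) = x   [equals x: invariant]
(D) y  ->  (-2x + y) = -2x + y   [differs from y: not invariant]

Only option (C), x, is unchanged by the transformation.
A vertical shear moves points parallel to the y-axis, so the x-coordinate (and any function of x alone) is unchanged.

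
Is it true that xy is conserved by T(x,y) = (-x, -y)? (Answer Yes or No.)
Yes

Substitute T(x,y) = (-x, -y) into the expression and compare with the original.

Original: xy
After applying T: (-x)(-y) = xy

This is identical to the original xy, so the expression is invariant.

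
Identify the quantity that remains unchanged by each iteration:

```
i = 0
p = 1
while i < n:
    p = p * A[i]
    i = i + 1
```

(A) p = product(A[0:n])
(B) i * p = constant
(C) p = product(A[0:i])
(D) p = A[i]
C

A loop invariant must hold before the first iteration and be re-established by every execution of the body.

(C) p = product(A[0:i]): Initially i = 0 and p = 1 = product of the empty slice A[0:0]. If p = product(A[0:i]) holds at the top of an iteration, the body sets p to product(A[0:i]) * A[i] = product(A[0:i+1]) and then i to i+1, so the property is restored. At exit i = n, giving p = product(A[0:n]).

The other options fail:
(A) p = product(A[0:n]): false before the loop (p = 1, not the full product) -- it only becomes true at exit.
(B) i * p = constant: initially i * p = 0, but after one iteration it is 1 * A[0], which is nonzero in general.
(D) p = A[i]: after the first iteration p = A[0] but i = 1; in general p is a product of several elements, not a single one.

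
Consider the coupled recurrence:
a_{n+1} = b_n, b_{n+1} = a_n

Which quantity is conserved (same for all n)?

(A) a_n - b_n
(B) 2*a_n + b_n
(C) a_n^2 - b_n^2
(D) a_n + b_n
D

Replace a_n by a_{n+1} = b_n and b_n by b_{n+1} = a_n in each option and simplify:
(A) a_n - b_n  ->  (b_n) - (a_n) = -a_n + b_n   [not conserved]
(B) 2*a_n + b_n  ->  2*(b_n) + (a_n) = a_n + 2*b_n   [not conserved]
(C) a_n^2 - b_n^2  ->  (b_n)^2 - (a_n)^2 = -a_n^2 + b_n^2   [not conserved]
(D) a_n + b_n  ->  (b_n) + (a_n) = a_n + b_n   [conserved]

Only (D) a_n + b_n returns to itself after one step, so it is the conserved quantity.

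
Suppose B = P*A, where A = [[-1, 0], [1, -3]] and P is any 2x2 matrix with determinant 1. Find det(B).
3

By the multiplicative property of determinants, det(B) = det(P*A) = det(P) * det(A) = det(A),
so the determinant is invariant under multiplication by any determinant-1 matrix; we just need det(A).

det(A) = (-1)(-3) - (0)(1) = 3 - 0 = 3

Therefore det(B) = 1 * 3 = 3.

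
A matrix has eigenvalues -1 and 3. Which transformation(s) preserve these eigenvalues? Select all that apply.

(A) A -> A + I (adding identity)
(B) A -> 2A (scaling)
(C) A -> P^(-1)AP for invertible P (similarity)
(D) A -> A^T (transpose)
C and D

Eigenvalues are preserved by:
1. Similarity transformations: A -> P^(-1)AP (same characteristic polynomial)
2. Transpose: A^T has the same eigenvalues as A

Eigenvalues are NOT preserved by:
- Adding identity: eigenvalues become -1+1, 3+1
- Scaling: eigenvalues become -2, 6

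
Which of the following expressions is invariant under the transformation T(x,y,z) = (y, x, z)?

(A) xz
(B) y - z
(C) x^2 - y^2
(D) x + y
D

Apply T(x,y,z) = (y, x, z) to each option, i.e. replace (x, y, z) by the transformed coordinates.
Substitute the transformed coordinates into each option and compare with the original:
(A) xz  ->  (y)(z) = yz   [differs from xz: not invariant]
(B) y - z  ->  (x) - (z) = x - z   [differs from y - z: not invariant]
(C) x^2 - y^2  ->  (y)^2 - (x)^2 = -x^2 + y^2   [differs from x^2 - y^2: not invariant]
(D) x + y  ->  (y) + (x) = x + y   [equals x + y: invariant]

Only option (D), x + y, is unchanged by the transformation.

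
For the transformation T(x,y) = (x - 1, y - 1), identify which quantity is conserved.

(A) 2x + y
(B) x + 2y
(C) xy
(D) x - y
D

An expression E(x,y) is invariant under T if E(T(x,y)) = E(x,y). Here T(x,y) = (x - 1, y - 1).
Substitute the transformed coordinates into each option and compare with the original:
(A) 2x + y  ->  2(x - 1) + (y - 1) = 2x + y - 3   [differs from 2x + y: not invariant]
(B) x + 2y  ->  (x - 1) + 2(y - 1) = x + 2y - 3   [differs from x + 2y: not invariant]
(C) xy  ->  (x - 1)(y - 1) = xy - x - y + 1   [differs from xy: not invariant]
(D) x - y  ->  (x - 1) - (y - 1) = x - y   [equals x - y: invariant]

Only option (D), x - y, is unchanged by the transformation.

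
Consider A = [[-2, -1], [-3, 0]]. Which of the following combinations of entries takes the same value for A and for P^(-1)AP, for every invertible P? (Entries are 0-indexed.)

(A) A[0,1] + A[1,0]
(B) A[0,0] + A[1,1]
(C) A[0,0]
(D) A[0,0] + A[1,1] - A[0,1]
B

A[0,0] + A[1,1] is the trace of A. By the cyclic property of the trace, tr(P^(-1)AP) = tr(APP^(-1)) = tr(A), so it is the same for every matrix similar to A.

The other combinations are not similarity invariants. For example, take P = [[1, 1], [0, 1]] (det P = 1), so P^(-1) = [[1, -1], [0, 1]] and
B = P^(-1)AP = [[1, 0], [-3, -3]].
Evaluating each option on A and on B:
(A) A[0,1] + A[1,0]: -4 for A, -3 for B -> changes
(B) A[0,0] + A[1,1]: -2 for A, -2 for B -> unchanged
(C) A[0,0]: -2 for A, 1 for B -> changes
(D) A[0,0] + A[1,1] - A[0,1]: -1 for A, -2 for B -> changes

Only (B) A[0,0] + A[1,1] = -2 survives (and it does so for every P, not just this one), so it is the invariant.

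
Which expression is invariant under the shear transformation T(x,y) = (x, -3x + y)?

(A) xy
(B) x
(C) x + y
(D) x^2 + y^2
B

Under the shear T(x,y) = (x, -3x + y):
Substitute the transformed coordinates into each option and compare with the original:
(A) xy  ->  (x)(-3x + y) = -3x^2 + xy   [differs from xy: not invariant]
(B) x  ->  (x) = x   [equals x: invariant]
(C) x + y  ->  (x) + (-3x + y) = -2x + y   [differs from x + y: not invariant]
(D) x^2 + y^2  ->  (x)^2 + (-3x + y)^2 = 10x^2 - 6xy + y^2   [differs from x^2 + y^2: not invariant]

Only option (B), x, is unchanged by the transformation.
A vertical shear moves points parallel to the y-axis, so the x-coordinate (and any function of x alone) is unchanged.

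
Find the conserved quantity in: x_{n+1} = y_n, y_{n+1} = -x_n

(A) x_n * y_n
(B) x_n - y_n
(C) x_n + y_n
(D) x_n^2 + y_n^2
D

For the recurrence x_{n+1} = y_n, y_{n+1} = -x_n:

x_{n+1}^2 + y_{n+1}^2 = y_n^2 + (-x_n)^2 = x_n^2 + y_n^2
The sum of squares is conserved (like energy in a harmonic oscillator).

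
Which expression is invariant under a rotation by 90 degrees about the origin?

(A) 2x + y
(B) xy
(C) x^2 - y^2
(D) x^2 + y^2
D

A rotation by 90 degrees sends (x, y) to (-y, x).
Substitute the transformed coordinates into each option and compare with the original:
(A) 2x + y  ->  2(-y) + (x) = x - 2y   [differs from 2x + y: not invariant]
(B) xy  ->  (-y)(x) = -xy   [differs from xy: not invariant]
(C) x^2 - y^2  ->  (-y)^2 - (x)^2 = -x^2 + y^2   [differs from x^2 - y^2: not invariant]
(D) x^2 + y^2  ->  (-y)^2 + (x)^2 = x^2 + y^2   [equals x^2 + y^2: invariant]

Only option (D), x^2 + y^2, is unchanged by the transformation.
Geometrically, x^2 + y^2 is the squared distance from the origin, which every rotation about the origin preserves.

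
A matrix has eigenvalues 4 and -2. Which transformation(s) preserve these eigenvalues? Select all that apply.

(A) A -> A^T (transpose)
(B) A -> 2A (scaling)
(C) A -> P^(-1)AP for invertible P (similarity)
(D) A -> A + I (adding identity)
A and C

Eigenvalues are preserved by:
1. Similarity transformations: A -> P^(-1)AP (same characteristic polynomial)
2. Transpose: A^T has the same eigenvalues as A

Eigenvalues are NOT preserved by:
- Adding identity: eigenvalues become 4+1, -2+1
- Scaling: eigenvalues become 8, -4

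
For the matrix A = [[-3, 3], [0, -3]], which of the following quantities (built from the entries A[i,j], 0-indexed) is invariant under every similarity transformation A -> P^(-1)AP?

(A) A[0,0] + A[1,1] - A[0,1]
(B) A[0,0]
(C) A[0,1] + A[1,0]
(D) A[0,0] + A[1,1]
D

A[0,0] + A[1,1] is the trace of A. By the cyclic property of the trace, tr(P^(-1)AP) = tr(APP^(-1)) = tr(A), so it is the same for every matrix similar to A.

The other combinations are not similarity invariants. For example, take P = [[1, 1], [1, 2]] (det P = 1), so P^(-1) = [[2, -1], [-1, 1]] and
B = P^(-1)AP = [[3, 12], [-3, -9]].
Evaluating each option on A and on B:
(A) A[0,0] + A[1,1] - A[0,1]: -9 for A, -18 for B -> changes
(B) A[0,0]: -3 for A, 3 for B -> changes
(C) A[0,1] + A[1,0]: 3 for A, 9 for B -> changes
(D) A[0,0] + A[1,1]: -6 for A, -6 for B -> unchanged

Only (D) A[0,0] + A[1,1] = -6 survives (and it does so for every P, not just this one), so it is the invariant.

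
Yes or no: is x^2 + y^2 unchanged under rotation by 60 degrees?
Yes

Applying rotation by 60 degrees: x' = x*cos(60 degrees) - y*sin(60 degrees) = x/2 - sqrt(3)y/2, y' = x*sin(60 degrees) + y*cos(60 degrees) = sqrt(3)x/2 + y/2

Substituting into x^2 + y^2:
(x/2 - sqrt(3)y/2)^2 + (sqrt(3)x/2 + y/2)^2
= x^2 + y^2

This equals the original expression x^2 + y^2, so it IS invariant.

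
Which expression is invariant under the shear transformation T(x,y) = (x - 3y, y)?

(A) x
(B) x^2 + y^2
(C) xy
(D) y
D

Under the shear T(x,y) = (x - 3y, y):
Substitute the transformed coordinates into each option and compare with the original:
(A) x  ->  (x - 3y) = x - 3y   [differs from x: not invariant]
(B) x^2 + y^2  ->  (x - 3y)^2 + (y)^2 = x^2 - 6xy + 10y^2   [differs from x^2 + y^2: not invariant]
(C) xy  ->  (x - 3y)(y) = xy - 3y^2   [differs from xy: not invariant]
(D) y  ->  (y) = y   [equals y: invariant]

Only option (D), y, is unchanged by the transformation.
A horizontal shear moves points parallel to the x-axis, so the y-coordinate (and any function of y alone) is unchanged.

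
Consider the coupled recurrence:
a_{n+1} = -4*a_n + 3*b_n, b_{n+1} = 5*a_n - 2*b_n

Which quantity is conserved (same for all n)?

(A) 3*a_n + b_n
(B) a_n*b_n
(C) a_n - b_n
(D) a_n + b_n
D

Replace a_n by a_{n+1} = -4*a_n + 3*b_n and b_n by b_{n+1} = 5*a_n - 2*b_n in each option and simplify:
(A) 3*a_n + b_n  ->  3*(-4*a_n + 3*b_n) + (5*a_n - 2*b_n) = -7*a_n + 7*b_n   [not conserved]
(B) a_n*b_n  ->  (-4*a_n + 3*b_n)*(5*a_n - 2*b_n) = -20*a_n^2 + 23*a_n*b_n - 6*b_n^2   [not conserved]
(C) a_n - b_n  ->  (-4*a_n + 3*b_n) - (5*a_n - 2*b_n) = -9*a_n + 5*b_n   [not conserved]
(D) a_n + b_n  ->  (-4*a_n + 3*b_n) + (5*a_n - 2*b_n) = a_n + b_n   [conserved]

Only (D) a_n + b_n returns to itself after one step, so it is the conserved quantity.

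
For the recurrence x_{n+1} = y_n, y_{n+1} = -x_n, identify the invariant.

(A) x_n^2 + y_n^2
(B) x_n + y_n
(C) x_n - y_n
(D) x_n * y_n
A

For the recurrence x_{n+1} = y_n, y_{n+1} = -x_n:

x_{n+1}^2 + y_{n+1}^2 = y_n^2 + (-x_n)^2 = x_n^2 + y_n^2
The sum of squares is conserved (like energy in a harmonic oscillator).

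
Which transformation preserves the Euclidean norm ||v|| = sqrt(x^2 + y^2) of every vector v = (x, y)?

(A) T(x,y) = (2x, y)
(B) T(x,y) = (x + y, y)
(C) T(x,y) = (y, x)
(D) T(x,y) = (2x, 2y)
C

A transformation preserves a norm if ||T(v)|| = ||v|| for every v; a single vector where the norm changes rules an option out.

(A) T(x,y) = (2x, y): v = (1, 0) has norm sqrt((1)^2 + (0)^2) = 1, but T(v) = (2, 0) has norm 2 -- not preserved.
(B) T(x,y) = (x + y, y): v = (0, 1) has norm sqrt((0)^2 + (1)^2) = 1, but T(v) = (1, 1) has norm sqrt(2) -- not preserved.
(C) T(x,y) = (y, x): preserves the norm -- it is an orthogonal map (a rotation/reflection), and (y)^2 + (x)^2 simplifies to x^2 + y^2.
(D) T(x,y) = (2x, 2y): v = (1, 0) has norm sqrt((1)^2 + (0)^2) = 1, but T(v) = (2, 0) has norm 2 -- not preserved.

Therefore the answer is (C).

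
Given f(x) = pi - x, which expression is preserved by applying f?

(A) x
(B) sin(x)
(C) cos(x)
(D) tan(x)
B

For f(x) = pi - x:
sin(pi - x) = sin(x), so sine is invariant under this transformation.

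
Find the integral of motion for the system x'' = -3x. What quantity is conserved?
E = (x')^2 + 3x^2

Multiply the equation by x':
x' * x'' = -3x * x'
The left side is d/dt[(x')^2/2] and the right side is d/dt[-3x^2/2], so
d/dt[(x')^2/2 + 3x^2/2] = 0, i.e. (x')^2/2 + 3x^2/2 = constant.
Multiplying by 2, the integral of motion is E = (x')^2 + 3x^2.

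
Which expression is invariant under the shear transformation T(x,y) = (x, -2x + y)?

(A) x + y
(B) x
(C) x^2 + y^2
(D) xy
B

Under the shear T(x,y) = (x, -2x + y):
Substitute the transformed coordinates into each option and compare with the original:
(A) x + y  ->  (x) + (-2x + y) = -x + y   [differs from x + y: not invariant]
(B) x  ->  (x) = x   [equals x: invariant]
(C) x^2 + y^2  ->  (x)^2 + (-2x + y)^2 = 5x^2 - 4xy + y^2   [differs from x^2 + y^2: not invariant]
(D) xy  ->  (x)(-2x + y) = -2x^2 + xy   [differs from xy: not invariant]

Only option (B), x, is unchanged by the transformation.
A vertical shear moves points parallel to the y-axis, so the x-coordinate (and any function of x alone) is unchanged.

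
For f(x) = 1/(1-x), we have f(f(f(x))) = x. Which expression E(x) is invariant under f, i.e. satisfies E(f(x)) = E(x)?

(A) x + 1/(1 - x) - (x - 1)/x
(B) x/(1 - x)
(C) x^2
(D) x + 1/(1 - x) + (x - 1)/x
D

Replace x by f(x) = 1/(1 - x) in each option and simplify. As a quick numerical cross-check, also compare E(5) with E(f(5)) = E(-1/4).

(A) x + 1/(1 - x) - (x - 1)/x  ->  (1/(1 - x)) + 1/(1 - (1/(1 - x))) - ((1/(1 - x)) - 1)/(1/(1 - x)) = (x^2(1 - x) - x + (x - 1)^2)/(x(x - 1)); check: E(5) = 79/20 but E(-1/4) = -89/20.   [not invariant]
(B) x/(1 - x)  ->  (1/(1 - x))/(1 - (1/(1 - x))) = -1/x; check: E(5) = -5/4 but E(-1/4) = -1/5.   [not invariant]
(C) x^2  ->  (1/(1 - x))^2 = (x - 1)^(-2); check: E(5) = 25 but E(-1/4) = 1/16.   [not invariant]
(D) x + 1/(1 - x) + (x - 1)/x  ->  (1/(1 - x)) + 1/(1 - (1/(1 - x))) + ((1/(1 - x)) - 1)/(1/(1 - x)), which simplifies back to x + 1/(1 - x) + (x - 1)/x; check: E(5) = 111/20, E(-1/4) = 111/20.   [invariant]

Only (D) is unchanged. Indeed f(f(x)) = 1/(1 - 1/(1-x)) = (1-x)/(-x) = (x-1)/x, so E(x) = x + f(x) + f(f(x)) is the sum over the whole 3-cycle; applying f just permutes the three terms cyclically (x -> f(x) -> f(f(x)) -> x), leaving the sum unchanged.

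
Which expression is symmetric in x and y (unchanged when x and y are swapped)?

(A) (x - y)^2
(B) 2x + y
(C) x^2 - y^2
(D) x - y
A

A symmetric expression is unchanged when the variables are permuted; here the transformation to test is the swap (x, y) -> (y, x).
Substitute the transformed coordinates into each option and compare with the original:
(A) (x - y)^2  ->  ((y) - (x))^2 = x^2 - 2xy + y^2   [equals (x - y)^2: invariant]
(B) 2x + y  ->  2(y) + (x) = x + 2y   [differs from 2x + y: not invariant]
(C) x^2 - y^2  ->  (y)^2 - (x)^2 = -x^2 + y^2   [differs from x^2 - y^2: not invariant]
(D) x - y  ->  (y) - (x) = -x + y   [differs from x - y: not invariant]

Only option (A), (x - y)^2, is unchanged by the transformation.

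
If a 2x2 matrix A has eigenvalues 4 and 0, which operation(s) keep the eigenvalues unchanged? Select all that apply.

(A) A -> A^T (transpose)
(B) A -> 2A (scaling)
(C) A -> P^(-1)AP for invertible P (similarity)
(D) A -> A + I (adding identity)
A and C

Eigenvalues are preserved by:
1. Similarity transformations: A -> P^(-1)AP (same characteristic polynomial)
2. Transpose: A^T has the same eigenvalues as A

Eigenvalues are NOT preserved by:
- Adding identity: eigenvalues become 4+1, 0+1
- Scaling: eigenvalues become 8, 0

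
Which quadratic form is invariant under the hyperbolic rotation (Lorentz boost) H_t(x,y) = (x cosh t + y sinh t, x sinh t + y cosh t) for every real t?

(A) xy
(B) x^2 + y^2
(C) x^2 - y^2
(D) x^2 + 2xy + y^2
C

Write x' = x cosh t + y sinh t, y' = x sinh t + y cosh t and substitute into each option:
(A) xy: (x cosh t + y sinh t)(x sinh t + y cosh t) = xy(cosh^2 t + sinh^2 t) + (x^2 + y^2) sinh t cosh t = xy cosh 2t + (x^2 + y^2)(sinh 2t)/2   [not invariant for t != 0]
(B) x^2 + y^2: (x cosh t + y sinh t)^2 + (x sinh t + y cosh t)^2 = (x^2 + y^2)(cosh^2 t + sinh^2 t) + 4xy sinh t cosh t = (x^2 + y^2) cosh 2t + 2xy sinh 2t   [not invariant for t != 0]
(C) x^2 - y^2: (x cosh t + y sinh t)^2 - (x sinh t + y cosh t)^2 = x^2(cosh^2 t - sinh^2 t) + 2xy(cosh t sinh t - sinh t cosh t) + y^2(sinh^2 t - cosh^2 t) = x^2 - y^2   [invariant, using cosh^2 t - sinh^2 t = 1]
(D) x^2 + 2xy + y^2: (x' + y')^2 with x' + y' = (x + y)(cosh t + sinh t) = (x + y)e^t, so it becomes (x + y)^2 e^(2t)   [not invariant for t != 0]

Only (C) x^2 - y^2 is unchanged; it is the Minkowski form preserved by Lorentz boosts, just as x^2 + y^2 is preserved by ordinary rotations.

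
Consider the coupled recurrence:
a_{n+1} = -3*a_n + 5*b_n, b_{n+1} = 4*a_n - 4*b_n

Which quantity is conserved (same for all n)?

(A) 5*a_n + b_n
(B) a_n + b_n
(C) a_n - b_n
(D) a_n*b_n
B

Replace a_n by a_{n+1} = -3*a_n + 5*b_n and b_n by b_{n+1} = 4*a_n - 4*b_n in each option and simplify:
(A) 5*a_n + b_n  ->  5*(-3*a_n + 5*b_n) + (4*a_n - 4*b_n) = -11*a_n + 21*b_n   [not conserved]
(B) a_n + b_n  ->  (-3*a_n + 5*b_n) + (4*a_n - 4*b_n) = a_n + b_n   [conserved]
(C) a_n - b_n  ->  (-3*a_n + 5*b_n) - (4*a_n - 4*b_n) = -7*a_n + 9*b_n   [not conserved]
(D) a_n*b_n  ->  (-3*a_n + 5*b_n)*(4*a_n - 4*b_n) = -12*a_n^2 + 32*a_n*b_n - 20*b_n^2   [not conserved]

Only (B) a_n + b_n returns to itself after one step, so it is the conserved quantity.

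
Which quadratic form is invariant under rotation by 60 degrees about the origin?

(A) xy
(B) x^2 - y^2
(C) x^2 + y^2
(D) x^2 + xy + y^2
C

Rotation by 60 degrees sends (x, y) to (x/2 - sqrt(3)y/2, sqrt(3)x/2 + y/2).
Substitute the transformed coordinates into each option and compare with the original:
(A) xy  ->  (x/2 - sqrt(3)y/2)(sqrt(3)x/2 + y/2) = sqrt(3)x^2/4 - xy/2 - sqrt(3)y^2/4   [differs from xy: not invariant]
(B) x^2 - y^2  ->  (x/2 - sqrt(3)y/2)^2 - (sqrt(3)x/2 + y/2)^2 = -x^2/2 - sqrt(3)xy + y^2/2   [differs from x^2 - y^2: not invariant]
(C) x^2 + y^2  ->  (x/2 - sqrt(3)y/2)^2 + (sqrt(3)x/2 + y/2)^2 = x^2 + y^2   [equals x^2 + y^2: invariant]
(D) x^2 + xy + y^2  ->  (x/2 - sqrt(3)y/2)^2 + (x/2 - sqrt(3)y/2)(sqrt(3)x/2 + y/2) + (sqrt(3)x/2 + y/2)^2 = sqrt(3)x^2/4 + x^2 - xy/2 - sqrt(3)y^2/4 + y^2   [differs from x^2 + xy + y^2: not invariant]

Only option (C), x^2 + y^2, is unchanged by the transformation.
x^2 + y^2 is the squared distance from the origin, which rotations preserve.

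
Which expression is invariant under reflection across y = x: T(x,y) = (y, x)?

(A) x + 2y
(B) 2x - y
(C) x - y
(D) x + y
D

The map is reflection across y = x: T(x,y) = (y, x).
Substitute the transformed coordinates into each option and compare with the original:
(A) x + 2y  ->  (y) + 2(x) = 2x + y   [differs from x + 2y: not invariant]
(B) 2x - y  ->  2(y) - (x) = -x + 2y   [differs from 2x - y: not invariant]
(C) x - y  ->  (y) - (x) = -x + y   [differs from x - y: not invariant]
(D) x + y  ->  (y) + (x) = x + y   [equals x + y: invariant]

Only option (D), x + y, is unchanged by the transformation.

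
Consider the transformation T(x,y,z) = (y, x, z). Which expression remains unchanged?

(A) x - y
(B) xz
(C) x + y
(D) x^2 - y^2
C

Apply T(x,y,z) = (y, x, z) to each option, i.e. replace (x, y, z) by the transformed coordinates.
Substitute the transformed coordinates into each option and compare with the original:
(A) x - y  ->  (y) - (x) = -x + y   [differs from x - y: not invariant]
(B) xz  ->  (y)(z) = yz   [differs from xz: not invariant]
(C) x + y  ->  (y) + (x) = x + y   [equals x + y: invariant]
(D) x^2 - y^2  ->  (y)^2 - (x)^2 = -x^2 + y^2   [differs from x^2 - y^2: not invariant]

Only option (C), x + y, is unchanged by the transformation.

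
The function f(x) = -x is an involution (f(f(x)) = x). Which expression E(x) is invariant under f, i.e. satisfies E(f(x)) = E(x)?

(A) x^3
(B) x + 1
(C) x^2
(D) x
C

Replace x by f(x) = -x in each option and simplify. As a quick numerical cross-check, also compare E(5) with E(f(5)) = E(-5).

(A) x^3  ->  (-x)^3 = -x^3; check: E(5) = 125 but E(-5) = -125.   [not invariant]
(B) x + 1  ->  (-x) + 1 = 1 - x; check: E(5) = 6 but E(-5) = -4.   [not invariant]
(C) x^2  ->  (-x)^2, which simplifies back to x^2; check: E(5) = 25, E(-5) = 25.   [invariant]
(D) x  ->  (-x) = -x; check: E(5) = 5 but E(-5) = -5.   [not invariant]

Only (C) is unchanged. E is symmetric under swapping x with f(x) = -x, which is exactly what an involution does.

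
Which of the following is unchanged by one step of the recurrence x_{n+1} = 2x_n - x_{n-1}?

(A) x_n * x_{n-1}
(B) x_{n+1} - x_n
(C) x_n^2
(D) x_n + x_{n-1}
B

For the recurrence x_{n+1} = 2x_n - x_{n-1}:

If x_{n+1} = 2x_n - x_{n-1}, then:
x_{n+1} - x_n = x_n - x_{n-1}
The first difference is constant throughout the sequence.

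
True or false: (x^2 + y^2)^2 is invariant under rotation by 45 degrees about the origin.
True

Applying rotation by 45 degrees: x' = x*cos(45 degrees) - y*sin(45 degrees) = sqrt(2)x/2 - sqrt(2)y/2, y' = x*sin(45 degrees) + y*cos(45 degrees) = sqrt(2)x/2 + sqrt(2)y/2

Substituting into (x^2 + y^2)^2:
((sqrt(2)x/2 - sqrt(2)y/2)^2 + (sqrt(2)x/2 + sqrt(2)y/2)^2)^2
= x^4 + 2x^2y^2 + y^4 = (x^2 + y^2)^2

This equals the original expression (x^2 + y^2)^2, so it IS invariant.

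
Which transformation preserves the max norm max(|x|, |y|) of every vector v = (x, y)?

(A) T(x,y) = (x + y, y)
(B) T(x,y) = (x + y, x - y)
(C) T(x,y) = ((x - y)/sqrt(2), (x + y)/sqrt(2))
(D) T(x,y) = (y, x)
D

A transformation preserves a norm if ||T(v)|| = ||v|| for every v; a single vector where the norm changes rules an option out.

(A) T(x,y) = (x + y, y): v = (1, 1) has norm max(|1|, |1|) = 1, but T(v) = (2, 1) has norm 2 -- not preserved.
(B) T(x,y) = (x + y, x - y): v = (1, 1) has norm max(|1|, |1|) = 1, but T(v) = (2, 0) has norm 2 -- not preserved.
(C) T(x,y) = ((x - y)/sqrt(2), (x + y)/sqrt(2)): v = (1, 0) has norm max(|1|, |0|) = 1, but T(v) = (sqrt(2)/2, sqrt(2)/2) has norm sqrt(2)/2 -- not preserved.
(D) T(x,y) = (y, x): preserves the norm -- it only permutes the coordinates and/or flips signs, which leaves max(|x|, |y|) unchanged.

Therefore the answer is (D).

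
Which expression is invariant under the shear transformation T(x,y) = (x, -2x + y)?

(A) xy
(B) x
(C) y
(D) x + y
B

Under the shear T(x,y) = (x, -2x + y):
Substitute the transformed coordinates into each option and compare with the original:
(A) xy  ->  (x)(-2x + y) = -2x^2 + xy   [differs from xy: not invariant]
(B) x  ->  (x) = x   [equals x: invariant]
(C) y  ->  (-2x + y) = -2x + y   [differs from y: not invariant]
(D) x + y  ->  (x) + (-2x + y) = -x + y   [differs from x + y: not invariant]

Only option (B), x, is unchanged by the transformation.
A vertical shear moves points parallel to the y-axis, so the x-coordinate (and any function of x alone) is unchanged.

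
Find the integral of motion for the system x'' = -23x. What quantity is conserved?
E = (x')^2 + 23x^2

Multiply the equation by x':
x' * x'' = -23x * x'
The left side is d/dt[(x')^2/2] and the right side is d/dt[-23x^2/2], so
d/dt[(x')^2/2 + 23x^2/2] = 0, i.e. (x')^2/2 + 23x^2/2 = constant.
Multiplying by 2, the integral of motion is E = (x')^2 + 23x^2.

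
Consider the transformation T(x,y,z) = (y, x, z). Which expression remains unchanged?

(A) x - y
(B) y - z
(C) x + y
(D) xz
C

Apply T(x,y,z) = (y, x, z) to each option, i.e. replace (x, y, z) by the transformed coordinates.
Substitute the transformed coordinates into each option and compare with the original:
(A) x - y  ->  (y) - (x) = -x + y   [differs from x - y: not invariant]
(B) y - z  ->  (x) - (z) = x - z   [differs from y - z: not invariant]
(C) x + y  ->  (y) + (x) = x + y   [equals x + y: invariant]
(D) xz  ->  (y)(z) = yz   [differs from xz: not invariant]

Only option (C), x + y, is unchanged by the transformation.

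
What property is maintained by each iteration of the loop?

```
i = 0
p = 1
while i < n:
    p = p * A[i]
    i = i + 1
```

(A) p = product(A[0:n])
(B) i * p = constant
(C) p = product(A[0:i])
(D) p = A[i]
C

A loop invariant must hold before the first iteration and be re-established by every execution of the body.

(C) p = product(A[0:i]): Initially i = 0 and p = 1 = product of the empty slice A[0:0]. If p = product(A[0:i]) holds at the top of an iteration, the body sets p to product(A[0:i]) * A[i] = product(A[0:i+1]) and then i to i+1, so the property is restored. At exit i = n, giving p = product(A[0:n]).

The other options fail:
(A) p = product(A[0:n]): false before the loop (p = 1, not the full product) -- it only becomes true at exit.
(B) i * p = constant: initially i * p = 0, but after one iteration it is 1 * A[0], which is nonzero in general.
(D) p = A[i]: after the first iteration p = A[0] but i = 1; in general p is a product of several elements, not a single one.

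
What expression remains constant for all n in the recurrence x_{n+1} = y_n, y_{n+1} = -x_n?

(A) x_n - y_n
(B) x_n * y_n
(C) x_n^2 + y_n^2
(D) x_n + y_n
C

For the recurrence x_{n+1} = y_n, y_{n+1} = -x_n:

x_{n+1}^2 + y_{n+1}^2 = y_n^2 + (-x_n)^2 = x_n^2 + y_n^2
The sum of squares is conserved (like energy in a harmonic oscillator).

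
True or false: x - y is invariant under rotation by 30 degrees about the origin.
False

Applying rotation by 30 degrees: x' = x*cos(30 degrees) - y*sin(30 degrees) = sqrt(3)x/2 - y/2, y' = x*sin(30 degrees) + y*cos(30 degrees) = x/2 + sqrt(3)y/2

Substituting into x - y:
(sqrt(3)x/2 - y/2) - (x/2 + sqrt(3)y/2)
= -x/2 + sqrt(3)x/2 - sqrt(3)y/2 - y/2

This differs from the original expression x - y, so it is NOT invariant.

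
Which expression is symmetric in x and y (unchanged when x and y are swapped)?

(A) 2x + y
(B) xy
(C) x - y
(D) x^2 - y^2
B

A symmetric expression is unchanged when the variables are permuted; here the transformation to test is the swap (x, y) -> (y, x).
Substitute the transformed coordinates into each option and compare with the original:
(A) 2x + y  ->  2(y) + (x) = x + 2y   [differs from 2x + y: not invariant]
(B) xy  ->  (y)(x) = xy   [equals xy: invariant]
(C) x - y  ->  (y) - (x) = -x + y   [differs from x - y: not invariant]
(D) x^2 - y^2  ->  (y)^2 - (x)^2 = -x^2 + y^2   [differs from x^2 - y^2: not invariant]

Only option (B), xy, is unchanged by the transformation.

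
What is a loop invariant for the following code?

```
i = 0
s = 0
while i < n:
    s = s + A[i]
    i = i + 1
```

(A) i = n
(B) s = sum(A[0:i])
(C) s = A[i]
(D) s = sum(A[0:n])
B

A loop invariant must hold before the first iteration and be re-established by every execution of the body.

(B) s = sum(A[0:i]): Initially i = 0 and s = 0 = sum of the empty slice A[0:0]. If s = sum(A[0:i]) holds at the top of an iteration, the body sets s to sum(A[0:i]) + A[i] = sum(A[0:i+1]) and then i to i+1, so s = sum(A[0:i]) holds again. At exit i = n, giving s = sum(A[0:n]).

The other options fail:
(A) i = n: false initially (i = 0); it is the exit condition, not an invariant.
(C) s = A[i]: after the first iteration s = A[0] but i = 1, so s = A[i] compares s with the wrong element (and fails in general).
(D) s = sum(A[0:n]): false before the loop (s = 0, not the full sum) -- it only becomes true at exit.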